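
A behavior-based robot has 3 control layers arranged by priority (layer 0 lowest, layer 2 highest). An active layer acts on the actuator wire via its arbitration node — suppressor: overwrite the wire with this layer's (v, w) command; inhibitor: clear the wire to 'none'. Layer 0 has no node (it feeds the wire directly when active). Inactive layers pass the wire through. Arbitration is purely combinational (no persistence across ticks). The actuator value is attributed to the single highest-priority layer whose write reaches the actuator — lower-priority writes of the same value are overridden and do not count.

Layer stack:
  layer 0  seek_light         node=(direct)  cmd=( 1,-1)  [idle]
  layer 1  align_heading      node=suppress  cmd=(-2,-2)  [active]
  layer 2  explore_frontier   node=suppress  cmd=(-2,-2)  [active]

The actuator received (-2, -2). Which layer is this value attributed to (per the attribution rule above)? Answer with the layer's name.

[0] seek_light off; wire := none
[1] align_heading on (suppress); wire := (-2, -2)
[2] explore_frontier on (suppress); wire := (-2, -2)
output (-2, -2)
last writer: layer 2 = explore_frontier

explore_frontier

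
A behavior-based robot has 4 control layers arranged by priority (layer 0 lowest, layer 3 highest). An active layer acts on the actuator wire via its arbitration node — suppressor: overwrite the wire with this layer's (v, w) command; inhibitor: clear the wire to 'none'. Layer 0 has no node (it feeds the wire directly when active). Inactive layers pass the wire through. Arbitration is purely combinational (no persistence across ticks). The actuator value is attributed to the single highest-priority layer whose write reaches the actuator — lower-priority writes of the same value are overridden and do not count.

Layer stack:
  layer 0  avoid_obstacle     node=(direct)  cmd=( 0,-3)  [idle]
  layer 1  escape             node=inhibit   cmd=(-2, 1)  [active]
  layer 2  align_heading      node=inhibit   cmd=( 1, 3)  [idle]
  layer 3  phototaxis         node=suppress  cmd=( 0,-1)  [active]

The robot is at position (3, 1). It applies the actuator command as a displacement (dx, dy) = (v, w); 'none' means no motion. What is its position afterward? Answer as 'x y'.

L0 avoid_obstacle: idle → wire = none
L1 escape: active, inhibitor → wire = none
L2 align_heading: idle → wire stays none
L3 phototaxis: active, suppressor → wire = (0, -1)
actuator = (0, -1)
position: (3, 1) + (0, -1) = (3, 0)

3 0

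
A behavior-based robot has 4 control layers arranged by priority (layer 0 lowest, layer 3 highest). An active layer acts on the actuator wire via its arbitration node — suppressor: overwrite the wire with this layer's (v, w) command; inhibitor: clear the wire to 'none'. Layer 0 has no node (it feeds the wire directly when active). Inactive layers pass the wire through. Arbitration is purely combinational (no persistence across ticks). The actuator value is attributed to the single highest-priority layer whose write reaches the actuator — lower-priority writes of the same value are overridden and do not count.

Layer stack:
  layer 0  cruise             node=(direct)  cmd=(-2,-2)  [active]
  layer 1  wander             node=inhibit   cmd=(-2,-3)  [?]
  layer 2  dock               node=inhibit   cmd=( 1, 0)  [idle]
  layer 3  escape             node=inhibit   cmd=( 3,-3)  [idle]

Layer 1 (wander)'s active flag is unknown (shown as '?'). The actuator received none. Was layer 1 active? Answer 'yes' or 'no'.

yes

If layer 1 is active=yes:
  actuator would be none
If layer 1 is active=no:
  actuator would be (-2, -2)
Observed none, so layer 1 was active.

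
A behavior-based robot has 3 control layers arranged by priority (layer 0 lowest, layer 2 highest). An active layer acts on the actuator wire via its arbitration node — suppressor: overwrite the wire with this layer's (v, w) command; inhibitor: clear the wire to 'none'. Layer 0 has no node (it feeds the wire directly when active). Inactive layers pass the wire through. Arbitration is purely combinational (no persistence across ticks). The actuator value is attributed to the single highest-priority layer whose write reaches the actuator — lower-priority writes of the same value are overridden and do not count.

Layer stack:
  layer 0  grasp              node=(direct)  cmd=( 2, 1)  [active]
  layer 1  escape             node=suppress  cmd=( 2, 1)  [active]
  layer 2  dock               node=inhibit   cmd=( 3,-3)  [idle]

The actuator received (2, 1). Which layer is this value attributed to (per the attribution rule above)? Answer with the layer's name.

escape

L0 grasp: active, feeds wire = (2, 1)
L1 escape: active, suppressor → wire = (2, 1)
L2 dock: idle → wire stays (2, 1)
actuator = (2, 1)
last writer: layer 1 = escape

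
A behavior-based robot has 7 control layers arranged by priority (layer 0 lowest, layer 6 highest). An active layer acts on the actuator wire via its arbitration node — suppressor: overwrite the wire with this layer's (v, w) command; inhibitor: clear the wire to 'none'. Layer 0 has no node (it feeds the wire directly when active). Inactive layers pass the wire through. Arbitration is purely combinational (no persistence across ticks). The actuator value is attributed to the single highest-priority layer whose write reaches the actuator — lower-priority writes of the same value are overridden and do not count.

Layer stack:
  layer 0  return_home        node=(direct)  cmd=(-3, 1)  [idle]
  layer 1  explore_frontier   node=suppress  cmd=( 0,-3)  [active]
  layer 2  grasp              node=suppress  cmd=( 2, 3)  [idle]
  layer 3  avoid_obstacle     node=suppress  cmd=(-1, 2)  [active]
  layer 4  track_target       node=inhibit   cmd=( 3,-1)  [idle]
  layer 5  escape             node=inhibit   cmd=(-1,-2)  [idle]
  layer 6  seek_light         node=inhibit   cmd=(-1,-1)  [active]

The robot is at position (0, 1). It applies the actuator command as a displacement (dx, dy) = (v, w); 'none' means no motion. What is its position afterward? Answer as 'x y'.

0 1

L0 return_home: idle → wire = none
L1 explore_frontier: active, suppressor → wire = (0, -3)
L2 grasp: idle → wire stays (0, -3)
L3 avoid_obstacle: active, suppressor → wire = (-1, 2)
L4 track_target: idle → wire stays (-1, 2)
L5 escape: idle → wire stays (-1, 2)
L6 seek_light: active, inhibitor → wire = none
actuator = none
position: (0, 1) + none = (0, 1)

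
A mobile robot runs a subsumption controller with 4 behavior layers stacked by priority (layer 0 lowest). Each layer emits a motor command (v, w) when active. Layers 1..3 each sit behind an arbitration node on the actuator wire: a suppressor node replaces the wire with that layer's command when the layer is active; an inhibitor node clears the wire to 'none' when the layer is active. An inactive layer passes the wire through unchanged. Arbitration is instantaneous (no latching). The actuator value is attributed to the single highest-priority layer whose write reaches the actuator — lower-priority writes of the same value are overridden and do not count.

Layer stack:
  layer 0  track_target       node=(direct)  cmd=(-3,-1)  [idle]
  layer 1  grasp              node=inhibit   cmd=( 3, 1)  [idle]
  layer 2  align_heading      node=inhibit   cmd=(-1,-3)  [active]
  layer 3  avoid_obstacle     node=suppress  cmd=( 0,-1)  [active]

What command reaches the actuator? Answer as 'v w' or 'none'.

0 -1

L0 track_target: idle → wire = none
L1 grasp: idle → wire stays none
L2 align_heading: active, inhibitor → wire = none
L3 avoid_obstacle: active, suppressor → wire = (0, -1)
actuator = (0, -1)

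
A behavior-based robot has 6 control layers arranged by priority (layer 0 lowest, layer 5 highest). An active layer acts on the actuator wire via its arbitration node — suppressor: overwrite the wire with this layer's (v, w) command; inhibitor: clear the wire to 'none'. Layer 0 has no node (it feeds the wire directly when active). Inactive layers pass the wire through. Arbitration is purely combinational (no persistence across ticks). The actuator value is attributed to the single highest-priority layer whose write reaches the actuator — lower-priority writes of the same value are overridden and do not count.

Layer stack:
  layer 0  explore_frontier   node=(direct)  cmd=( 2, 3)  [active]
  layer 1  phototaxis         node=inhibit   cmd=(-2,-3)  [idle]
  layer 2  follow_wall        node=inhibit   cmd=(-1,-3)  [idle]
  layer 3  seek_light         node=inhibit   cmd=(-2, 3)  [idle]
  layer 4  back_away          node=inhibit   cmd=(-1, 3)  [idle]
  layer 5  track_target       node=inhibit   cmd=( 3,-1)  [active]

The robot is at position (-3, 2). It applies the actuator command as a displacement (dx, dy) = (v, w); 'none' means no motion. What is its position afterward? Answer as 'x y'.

-3 2

L0 explore_frontier: active, feeds wire = (2, 3)
L1 phototaxis: idle → wire stays (2, 3)
L2 follow_wall: idle → wire stays (2, 3)
L3 seek_light: idle → wire stays (2, 3)
L4 back_away: idle → wire stays (2, 3)
L5 track_target: active, inhibitor → wire = none
actuator = none
position: (-3, 2) + none = (-3, 2)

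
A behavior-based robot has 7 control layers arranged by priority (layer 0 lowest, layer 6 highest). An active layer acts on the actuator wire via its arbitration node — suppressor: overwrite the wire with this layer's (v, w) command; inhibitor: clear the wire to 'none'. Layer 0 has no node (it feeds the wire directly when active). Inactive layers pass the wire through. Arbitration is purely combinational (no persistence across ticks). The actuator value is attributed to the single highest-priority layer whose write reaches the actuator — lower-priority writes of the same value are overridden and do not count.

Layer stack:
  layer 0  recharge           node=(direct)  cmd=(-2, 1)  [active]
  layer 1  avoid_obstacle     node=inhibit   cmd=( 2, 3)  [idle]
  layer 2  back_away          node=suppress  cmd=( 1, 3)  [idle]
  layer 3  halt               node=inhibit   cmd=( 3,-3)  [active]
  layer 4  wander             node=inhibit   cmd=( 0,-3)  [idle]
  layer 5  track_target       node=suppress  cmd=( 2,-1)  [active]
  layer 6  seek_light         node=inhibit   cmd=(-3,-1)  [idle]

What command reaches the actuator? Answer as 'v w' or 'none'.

L0 recharge: active, feeds wire = (-2, 1)
L1 avoid_obstacle: idle → wire stays (-2, 1)
L2 back_away: idle → wire stays (-2, 1)
L3 halt: active, inhibitor → wire = none
L4 wander: idle → wire stays none
L5 track_target: active, suppressor → wire = (2, -1)
L6 seek_light: idle → wire stays (2, -1)
actuator = (2, -1)

2 -1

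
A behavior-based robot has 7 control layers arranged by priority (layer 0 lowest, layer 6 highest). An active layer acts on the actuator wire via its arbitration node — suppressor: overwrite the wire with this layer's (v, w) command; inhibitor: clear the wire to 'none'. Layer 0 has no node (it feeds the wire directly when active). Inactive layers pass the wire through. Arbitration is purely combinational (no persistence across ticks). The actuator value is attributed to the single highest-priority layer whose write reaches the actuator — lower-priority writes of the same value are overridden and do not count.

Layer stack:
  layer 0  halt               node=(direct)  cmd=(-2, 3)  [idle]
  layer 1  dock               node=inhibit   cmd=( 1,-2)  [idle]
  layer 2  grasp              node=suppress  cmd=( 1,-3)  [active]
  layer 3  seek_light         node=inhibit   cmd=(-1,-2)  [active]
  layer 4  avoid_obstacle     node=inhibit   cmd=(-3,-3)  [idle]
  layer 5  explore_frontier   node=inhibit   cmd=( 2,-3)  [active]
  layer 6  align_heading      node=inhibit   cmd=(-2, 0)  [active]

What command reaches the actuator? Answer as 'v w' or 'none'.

layer 0 (halt) idle — none
layer 1 (dock) idle — unchanged: none
layer 2 (grasp) active — suppresses: (1, -3)
layer 3 (seek_light) active — inhibits: none
layer 4 (avoid_obstacle) idle — unchanged: none
layer 5 (explore_frontier) active — inhibits: none
layer 6 (align_heading) active — inhibits: none
→ actuator none

none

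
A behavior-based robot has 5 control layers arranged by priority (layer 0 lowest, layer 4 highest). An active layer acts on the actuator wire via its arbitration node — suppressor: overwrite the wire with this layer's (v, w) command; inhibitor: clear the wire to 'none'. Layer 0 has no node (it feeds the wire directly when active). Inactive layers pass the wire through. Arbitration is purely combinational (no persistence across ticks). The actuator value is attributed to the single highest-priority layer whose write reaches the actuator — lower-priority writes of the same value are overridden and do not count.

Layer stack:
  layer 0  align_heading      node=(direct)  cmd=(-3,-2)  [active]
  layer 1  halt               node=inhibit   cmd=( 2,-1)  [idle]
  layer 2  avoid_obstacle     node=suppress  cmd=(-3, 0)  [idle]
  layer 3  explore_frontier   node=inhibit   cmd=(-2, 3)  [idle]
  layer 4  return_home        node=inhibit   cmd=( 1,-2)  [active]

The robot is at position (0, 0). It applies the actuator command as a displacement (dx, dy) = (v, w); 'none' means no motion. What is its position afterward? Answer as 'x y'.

0 0

layer 0 (align_heading) active — direct: (-3, -2)
layer 1 (halt) idle — unchanged: (-3, -2)
layer 2 (avoid_obstacle) idle — unchanged: (-3, -2)
layer 3 (explore_frontier) idle — unchanged: (-3, -2)
layer 4 (return_home) active — inhibits: none
→ actuator none
position: (0, 0) + none = (0, 0)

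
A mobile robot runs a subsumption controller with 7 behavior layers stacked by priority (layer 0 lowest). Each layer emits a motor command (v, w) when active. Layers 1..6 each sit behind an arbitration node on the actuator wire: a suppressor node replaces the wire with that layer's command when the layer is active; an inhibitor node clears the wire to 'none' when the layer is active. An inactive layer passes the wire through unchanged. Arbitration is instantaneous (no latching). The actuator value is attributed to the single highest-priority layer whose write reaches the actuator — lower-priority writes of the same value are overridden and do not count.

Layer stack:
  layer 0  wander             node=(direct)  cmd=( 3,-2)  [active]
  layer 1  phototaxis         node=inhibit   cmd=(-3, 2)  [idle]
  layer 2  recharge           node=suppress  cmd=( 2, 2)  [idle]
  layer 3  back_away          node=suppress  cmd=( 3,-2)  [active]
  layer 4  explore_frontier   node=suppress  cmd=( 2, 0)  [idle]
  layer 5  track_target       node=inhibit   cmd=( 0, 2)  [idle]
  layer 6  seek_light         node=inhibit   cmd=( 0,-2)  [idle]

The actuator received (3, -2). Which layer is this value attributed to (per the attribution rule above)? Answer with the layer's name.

L0 wander: active, feeds wire = (3, -2)
L1 phototaxis: idle → wire stays (3, -2)
L2 recharge: idle → wire stays (3, -2)
L3 back_away: active, suppressor → wire = (3, -2)
L4 explore_frontier: idle → wire stays (3, -2)
L5 track_target: idle → wire stays (3, -2)
L6 seek_light: idle → wire stays (3, -2)
actuator = (3, -2)
last writer: layer 3 = back_away

back_away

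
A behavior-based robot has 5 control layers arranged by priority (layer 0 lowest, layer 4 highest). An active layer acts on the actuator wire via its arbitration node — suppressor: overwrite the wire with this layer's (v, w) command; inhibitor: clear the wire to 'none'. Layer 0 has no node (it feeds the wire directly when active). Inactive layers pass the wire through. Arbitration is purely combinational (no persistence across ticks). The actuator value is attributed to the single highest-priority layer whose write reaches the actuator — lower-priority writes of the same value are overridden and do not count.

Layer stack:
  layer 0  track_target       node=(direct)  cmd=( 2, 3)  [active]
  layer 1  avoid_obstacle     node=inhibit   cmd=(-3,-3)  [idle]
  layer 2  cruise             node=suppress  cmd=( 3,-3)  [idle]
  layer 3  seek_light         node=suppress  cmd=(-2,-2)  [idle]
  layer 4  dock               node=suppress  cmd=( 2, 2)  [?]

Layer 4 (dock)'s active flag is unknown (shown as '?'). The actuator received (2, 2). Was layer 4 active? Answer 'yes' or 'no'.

yes

If layer 4 is active=yes:
  actuator would be (2, 2)
If layer 4 is active=no:
  actuator would be (2, 3)
Observed (2, 2), so layer 4 was active.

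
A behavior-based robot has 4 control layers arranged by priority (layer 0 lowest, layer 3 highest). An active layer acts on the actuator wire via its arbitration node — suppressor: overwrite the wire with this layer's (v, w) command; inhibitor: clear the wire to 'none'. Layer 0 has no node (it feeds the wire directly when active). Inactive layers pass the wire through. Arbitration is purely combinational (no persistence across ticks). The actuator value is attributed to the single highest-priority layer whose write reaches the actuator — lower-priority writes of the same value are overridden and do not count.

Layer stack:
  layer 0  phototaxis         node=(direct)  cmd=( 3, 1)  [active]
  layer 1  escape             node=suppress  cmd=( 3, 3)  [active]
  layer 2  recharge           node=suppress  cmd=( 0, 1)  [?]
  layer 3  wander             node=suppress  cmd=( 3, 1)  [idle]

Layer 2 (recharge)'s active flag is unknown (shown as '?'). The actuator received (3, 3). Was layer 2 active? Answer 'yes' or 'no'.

If layer 2 is active=yes:
  actuator would be (0, 1)
If layer 2 is active=no:
  actuator would be (3, 3)
Observed (3, 3), so layer 2 was idle.

no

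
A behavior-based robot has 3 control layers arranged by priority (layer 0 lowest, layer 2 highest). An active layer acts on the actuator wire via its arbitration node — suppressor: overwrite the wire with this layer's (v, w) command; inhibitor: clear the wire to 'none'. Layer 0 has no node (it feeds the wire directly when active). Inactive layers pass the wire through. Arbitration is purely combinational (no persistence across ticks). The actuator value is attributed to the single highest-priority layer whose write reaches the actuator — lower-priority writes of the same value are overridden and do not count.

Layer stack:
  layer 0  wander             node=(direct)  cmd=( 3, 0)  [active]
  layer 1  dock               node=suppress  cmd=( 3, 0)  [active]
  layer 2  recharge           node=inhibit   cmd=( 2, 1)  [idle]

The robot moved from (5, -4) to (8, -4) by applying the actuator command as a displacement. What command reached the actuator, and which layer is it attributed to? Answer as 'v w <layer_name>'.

displacement = (8, -4) − (5, -4) = (3, 0)
[0] wander on; wire := (3, 0)
[1] dock on (suppress); wire := (3, 0)
[2] recharge off; pass (3, 0)
output (3, 0) — from layer 1 (dock)

3 0 dock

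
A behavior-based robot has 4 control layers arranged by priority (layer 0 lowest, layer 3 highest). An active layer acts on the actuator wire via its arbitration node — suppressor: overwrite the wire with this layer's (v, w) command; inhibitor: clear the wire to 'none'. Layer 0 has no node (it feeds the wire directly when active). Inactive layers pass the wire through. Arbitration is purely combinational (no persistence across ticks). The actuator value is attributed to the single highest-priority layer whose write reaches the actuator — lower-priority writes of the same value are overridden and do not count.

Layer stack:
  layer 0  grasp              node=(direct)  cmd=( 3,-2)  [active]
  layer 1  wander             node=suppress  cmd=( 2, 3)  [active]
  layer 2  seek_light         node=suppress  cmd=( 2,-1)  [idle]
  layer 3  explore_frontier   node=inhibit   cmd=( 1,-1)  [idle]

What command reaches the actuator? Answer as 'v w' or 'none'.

2 3

layer 0 (grasp) active — direct: (3, -2)
layer 1 (wander) active — suppresses: (2, 3)
layer 2 (seek_light) idle — unchanged: (2, 3)
layer 3 (explore_frontier) idle — unchanged: (2, 3)
→ actuator (2, 3)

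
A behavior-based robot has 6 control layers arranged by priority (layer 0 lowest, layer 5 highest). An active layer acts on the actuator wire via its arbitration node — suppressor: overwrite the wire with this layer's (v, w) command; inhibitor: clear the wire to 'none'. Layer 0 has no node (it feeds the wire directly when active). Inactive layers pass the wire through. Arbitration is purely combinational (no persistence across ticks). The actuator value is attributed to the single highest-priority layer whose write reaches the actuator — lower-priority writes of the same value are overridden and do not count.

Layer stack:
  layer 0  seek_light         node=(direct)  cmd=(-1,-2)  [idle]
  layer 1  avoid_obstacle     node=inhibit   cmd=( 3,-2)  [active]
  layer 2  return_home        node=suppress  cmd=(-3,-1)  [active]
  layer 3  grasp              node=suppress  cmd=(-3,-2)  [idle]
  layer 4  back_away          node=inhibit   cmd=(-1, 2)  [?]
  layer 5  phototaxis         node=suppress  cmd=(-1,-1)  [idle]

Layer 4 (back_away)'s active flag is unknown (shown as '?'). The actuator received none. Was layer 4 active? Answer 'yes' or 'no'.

If layer 4 is active=yes:
  actuator would be none
If layer 4 is active=no:
  actuator would be (-3, -1)
Observed none, so layer 4 was active.

yes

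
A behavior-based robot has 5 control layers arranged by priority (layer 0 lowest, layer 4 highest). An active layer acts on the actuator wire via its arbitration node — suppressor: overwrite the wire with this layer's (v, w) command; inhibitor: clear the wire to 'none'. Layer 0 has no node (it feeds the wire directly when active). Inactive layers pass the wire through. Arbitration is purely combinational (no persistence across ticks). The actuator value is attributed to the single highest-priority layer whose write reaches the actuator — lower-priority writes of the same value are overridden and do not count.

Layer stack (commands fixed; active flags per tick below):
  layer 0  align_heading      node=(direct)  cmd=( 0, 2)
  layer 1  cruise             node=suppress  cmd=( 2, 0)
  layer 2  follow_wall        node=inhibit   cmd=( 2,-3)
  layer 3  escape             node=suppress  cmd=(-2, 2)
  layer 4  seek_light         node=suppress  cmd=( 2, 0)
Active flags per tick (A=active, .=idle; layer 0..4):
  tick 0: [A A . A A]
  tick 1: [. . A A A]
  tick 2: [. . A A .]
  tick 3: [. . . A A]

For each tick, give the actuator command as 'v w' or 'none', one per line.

2 0
2 0
-2 2
2 0

tick 0:
  L0 align_heading: active, feeds wire = (0, 2)
  L1 cruise: active, suppressor → wire = (2, 0)
  L2 follow_wall: idle → wire stays (2, 0)
  L3 escape: active, suppressor → wire = (-2, 2)
  L4 seek_light: active, suppressor → wire = (2, 0)
  actuator = (2, 0)
tick 1:
  L0 align_heading: idle → wire = none
  L1 cruise: idle → wire stays none
  L2 follow_wall: active, inhibitor → wire = none
  L3 escape: active, suppressor → wire = (-2, 2)
  L4 seek_light: active, suppressor → wire = (2, 0)
  actuator = (2, 0)
tick 2:
  L0 align_heading: idle → wire = none
  L1 cruise: idle → wire stays none
  L2 follow_wall: active, inhibitor → wire = none
  L3 escape: active, suppressor → wire = (-2, 2)
  L4 seek_light: idle → wire stays (-2, 2)
  actuator = (-2, 2)
tick 3:
  L0 align_heading: idle → wire = none
  L1 cruise: idle → wire stays none
  L2 follow_wall: idle → wire stays none
  L3 escape: active, suppressor → wire = (-2, 2)
  L4 seek_light: active, suppressor → wire = (2, 0)
  actuator = (2, 0)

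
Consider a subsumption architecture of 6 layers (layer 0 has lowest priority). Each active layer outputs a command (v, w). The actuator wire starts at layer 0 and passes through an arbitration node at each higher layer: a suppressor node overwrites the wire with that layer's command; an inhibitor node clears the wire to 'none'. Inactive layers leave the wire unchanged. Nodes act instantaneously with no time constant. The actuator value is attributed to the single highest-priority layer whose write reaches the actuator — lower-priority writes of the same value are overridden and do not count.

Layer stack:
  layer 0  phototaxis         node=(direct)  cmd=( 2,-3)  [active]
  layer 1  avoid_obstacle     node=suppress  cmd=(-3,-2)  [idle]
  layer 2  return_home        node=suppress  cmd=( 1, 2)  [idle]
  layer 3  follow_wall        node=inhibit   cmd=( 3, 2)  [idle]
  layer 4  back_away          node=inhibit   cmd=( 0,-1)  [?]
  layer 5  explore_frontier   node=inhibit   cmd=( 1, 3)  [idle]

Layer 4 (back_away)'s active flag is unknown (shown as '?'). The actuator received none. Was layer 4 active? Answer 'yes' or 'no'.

yes

If layer 4 is active=yes:
  actuator would be none
If layer 4 is active=no:
  actuator would be (2, -3)
Observed none, so layer 4 was active.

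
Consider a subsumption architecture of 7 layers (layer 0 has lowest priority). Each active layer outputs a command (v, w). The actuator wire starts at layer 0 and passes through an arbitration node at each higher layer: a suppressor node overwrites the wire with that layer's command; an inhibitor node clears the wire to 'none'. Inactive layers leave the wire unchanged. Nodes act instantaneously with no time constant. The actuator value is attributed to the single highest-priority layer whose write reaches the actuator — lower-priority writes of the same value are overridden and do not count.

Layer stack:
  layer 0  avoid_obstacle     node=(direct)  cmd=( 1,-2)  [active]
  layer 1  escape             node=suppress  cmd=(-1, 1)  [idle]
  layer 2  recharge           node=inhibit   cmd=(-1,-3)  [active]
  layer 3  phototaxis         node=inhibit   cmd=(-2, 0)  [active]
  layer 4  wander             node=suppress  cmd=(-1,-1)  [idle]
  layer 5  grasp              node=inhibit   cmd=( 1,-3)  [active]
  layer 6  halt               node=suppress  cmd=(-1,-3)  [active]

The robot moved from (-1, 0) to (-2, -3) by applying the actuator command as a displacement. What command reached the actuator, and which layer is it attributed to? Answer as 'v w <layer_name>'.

displacement = (-2, -3) − (-1, 0) = (-1, -3)
L0 avoid_obstacle: active, feeds wire = (1, -2)
L1 escape: idle → wire stays (1, -2)
L2 recharge: active, inhibitor → wire = none
L3 phototaxis: active, inhibitor → wire = none
L4 wander: idle → wire stays none
L5 grasp: active, inhibitor → wire = none
L6 halt: active, suppressor → wire = (-1, -3)
actuator = (-1, -3) — from layer 6 (halt)

-1 -3 halt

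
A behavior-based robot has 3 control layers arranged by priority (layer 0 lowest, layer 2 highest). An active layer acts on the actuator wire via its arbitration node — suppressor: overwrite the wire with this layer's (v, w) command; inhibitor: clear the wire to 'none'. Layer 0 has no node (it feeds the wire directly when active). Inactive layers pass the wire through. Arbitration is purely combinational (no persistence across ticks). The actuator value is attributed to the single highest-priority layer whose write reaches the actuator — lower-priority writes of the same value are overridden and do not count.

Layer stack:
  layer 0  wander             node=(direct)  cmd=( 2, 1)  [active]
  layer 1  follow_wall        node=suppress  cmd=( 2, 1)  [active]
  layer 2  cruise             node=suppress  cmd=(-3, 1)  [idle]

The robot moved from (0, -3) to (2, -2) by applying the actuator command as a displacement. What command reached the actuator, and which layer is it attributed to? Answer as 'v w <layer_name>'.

displacement = (2, -2) − (0, -3) = (2, 1)
[0] wander on; wire := (2, 1)
[1] follow_wall on (suppress); wire := (2, 1)
[2] cruise off; pass (2, 1)
output (2, 1) — from layer 1 (follow_wall)

2 1 follow_wall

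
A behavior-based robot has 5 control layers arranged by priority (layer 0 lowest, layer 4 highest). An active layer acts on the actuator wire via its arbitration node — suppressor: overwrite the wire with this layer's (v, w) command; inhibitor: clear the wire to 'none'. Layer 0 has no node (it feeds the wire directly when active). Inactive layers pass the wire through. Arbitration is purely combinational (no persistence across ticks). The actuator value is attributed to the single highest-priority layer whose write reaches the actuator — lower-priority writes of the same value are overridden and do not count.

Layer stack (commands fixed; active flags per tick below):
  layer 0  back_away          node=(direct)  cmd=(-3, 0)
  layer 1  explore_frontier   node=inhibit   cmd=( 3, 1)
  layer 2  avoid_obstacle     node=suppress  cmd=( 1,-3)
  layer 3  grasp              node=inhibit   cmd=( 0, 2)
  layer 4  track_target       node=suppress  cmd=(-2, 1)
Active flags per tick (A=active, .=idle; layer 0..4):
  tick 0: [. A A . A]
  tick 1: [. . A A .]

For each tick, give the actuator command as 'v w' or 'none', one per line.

-2 1
none

tick 0:
  L0 back_away: idle → wire = none
  L1 explore_frontier: active, inhibitor → wire = none
  L2 avoid_obstacle: active, suppressor → wire = (1, -3)
  L3 grasp: idle → wire stays (1, -3)
  L4 track_target: active, suppressor → wire = (-2, 1)
  actuator = (-2, 1)
tick 1:
  L0 back_away: idle → wire = none
  L1 explore_frontier: idle → wire stays none
  L2 avoid_obstacle: active, suppressor → wire = (1, -3)
  L3 grasp: active, inhibitor → wire = none
  L4 track_target: idle → wire stays none
  actuator = none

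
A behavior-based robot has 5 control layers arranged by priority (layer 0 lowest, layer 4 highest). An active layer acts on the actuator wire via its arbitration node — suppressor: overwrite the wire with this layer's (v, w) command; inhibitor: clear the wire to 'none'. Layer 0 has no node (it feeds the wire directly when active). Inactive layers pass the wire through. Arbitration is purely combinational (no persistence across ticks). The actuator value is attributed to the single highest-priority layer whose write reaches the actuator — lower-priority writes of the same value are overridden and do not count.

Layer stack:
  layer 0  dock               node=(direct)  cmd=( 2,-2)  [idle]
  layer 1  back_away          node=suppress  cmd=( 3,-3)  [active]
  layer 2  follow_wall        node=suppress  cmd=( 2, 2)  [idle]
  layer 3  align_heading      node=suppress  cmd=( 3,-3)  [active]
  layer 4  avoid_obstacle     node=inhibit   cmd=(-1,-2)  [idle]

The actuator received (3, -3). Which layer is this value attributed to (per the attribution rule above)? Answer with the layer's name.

[0] dock off; wire := none
[1] back_away on (suppress); wire := (3, -3)
[2] follow_wall off; pass (3, -3)
[3] align_heading on (suppress); wire := (3, -3)
[4] avoid_obstacle off; pass (3, -3)
output (3, -3)
last writer: layer 3 = align_heading

align_heading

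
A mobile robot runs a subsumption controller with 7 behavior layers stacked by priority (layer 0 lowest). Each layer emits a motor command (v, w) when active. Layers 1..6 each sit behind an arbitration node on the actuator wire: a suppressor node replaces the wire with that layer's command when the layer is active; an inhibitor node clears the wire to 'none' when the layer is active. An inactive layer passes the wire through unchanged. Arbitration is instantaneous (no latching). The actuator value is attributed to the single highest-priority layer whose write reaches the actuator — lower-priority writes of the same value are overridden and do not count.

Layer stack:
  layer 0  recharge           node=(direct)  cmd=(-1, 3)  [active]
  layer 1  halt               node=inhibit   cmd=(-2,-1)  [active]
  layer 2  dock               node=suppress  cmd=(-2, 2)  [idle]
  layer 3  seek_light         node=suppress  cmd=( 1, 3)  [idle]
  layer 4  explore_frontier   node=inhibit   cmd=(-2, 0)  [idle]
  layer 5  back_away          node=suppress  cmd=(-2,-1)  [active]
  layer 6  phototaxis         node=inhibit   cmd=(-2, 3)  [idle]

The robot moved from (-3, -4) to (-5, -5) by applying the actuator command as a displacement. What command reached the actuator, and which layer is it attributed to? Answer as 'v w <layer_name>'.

-2 -1 back_away

displacement = (-5, -5) − (-3, -4) = (-2, -1)
[0] recharge on; wire := (-1, 3)
[1] halt on (inhibit); wire := none
[2] dock off; pass none
[3] seek_light off; pass none
[4] explore_frontier off; pass none
[5] back_away on (suppress); wire := (-2, -1)
[6] phototaxis off; pass (-2, -1)
output (-2, -1) — from layer 5 (back_away)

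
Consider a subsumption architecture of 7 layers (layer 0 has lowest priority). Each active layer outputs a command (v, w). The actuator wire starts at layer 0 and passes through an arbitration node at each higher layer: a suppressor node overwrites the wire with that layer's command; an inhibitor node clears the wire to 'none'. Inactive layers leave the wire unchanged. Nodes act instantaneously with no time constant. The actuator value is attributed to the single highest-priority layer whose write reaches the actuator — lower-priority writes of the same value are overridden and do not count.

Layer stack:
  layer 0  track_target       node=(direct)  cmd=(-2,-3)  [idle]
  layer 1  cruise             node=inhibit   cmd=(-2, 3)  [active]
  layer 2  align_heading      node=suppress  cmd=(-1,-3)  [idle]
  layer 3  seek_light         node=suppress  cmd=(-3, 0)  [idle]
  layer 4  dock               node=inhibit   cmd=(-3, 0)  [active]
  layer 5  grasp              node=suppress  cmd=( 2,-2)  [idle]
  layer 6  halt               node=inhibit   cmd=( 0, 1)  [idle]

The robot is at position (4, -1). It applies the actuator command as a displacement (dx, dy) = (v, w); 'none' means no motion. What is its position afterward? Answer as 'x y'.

4 -1

L0 track_target: idle → wire = none
L1 cruise: active, inhibitor → wire = none
L2 align_heading: idle → wire stays none
L3 seek_light: idle → wire stays none
L4 dock: active, inhibitor → wire = none
L5 grasp: idle → wire stays none
L6 halt: idle → wire stays none
actuator = none
position: (4, -1) + none = (4, -1)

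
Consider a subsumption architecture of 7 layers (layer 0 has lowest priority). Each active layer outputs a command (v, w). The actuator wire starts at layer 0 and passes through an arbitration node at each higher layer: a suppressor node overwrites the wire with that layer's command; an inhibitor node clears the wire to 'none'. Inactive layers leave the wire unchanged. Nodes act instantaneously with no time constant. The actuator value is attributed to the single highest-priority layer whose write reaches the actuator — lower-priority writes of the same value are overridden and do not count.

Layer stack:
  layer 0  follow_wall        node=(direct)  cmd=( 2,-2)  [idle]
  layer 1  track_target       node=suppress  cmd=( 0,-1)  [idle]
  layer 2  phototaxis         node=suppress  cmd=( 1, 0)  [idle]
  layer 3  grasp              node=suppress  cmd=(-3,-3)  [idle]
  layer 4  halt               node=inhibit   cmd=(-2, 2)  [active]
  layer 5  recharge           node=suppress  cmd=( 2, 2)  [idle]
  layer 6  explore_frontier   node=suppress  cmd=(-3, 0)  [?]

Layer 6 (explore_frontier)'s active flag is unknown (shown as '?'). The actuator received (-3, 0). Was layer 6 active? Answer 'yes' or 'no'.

If layer 6 is active=yes:
  actuator would be (-3, 0)
If layer 6 is active=no:
  actuator would be none
Observed (-3, 0), so layer 6 was active.

yes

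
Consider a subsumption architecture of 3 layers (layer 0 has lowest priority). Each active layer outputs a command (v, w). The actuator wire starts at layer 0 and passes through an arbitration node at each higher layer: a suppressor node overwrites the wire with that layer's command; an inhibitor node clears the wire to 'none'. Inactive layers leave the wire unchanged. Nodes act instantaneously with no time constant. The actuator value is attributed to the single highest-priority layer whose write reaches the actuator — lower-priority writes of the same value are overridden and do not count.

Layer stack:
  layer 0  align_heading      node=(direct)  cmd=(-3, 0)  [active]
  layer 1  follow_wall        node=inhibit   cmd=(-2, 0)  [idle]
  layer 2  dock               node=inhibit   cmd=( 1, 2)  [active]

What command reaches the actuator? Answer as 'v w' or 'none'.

[0] align_heading on; wire := (-3, 0)
[1] follow_wall off; pass (-3, 0)
[2] dock on (inhibit); wire := none
output none

none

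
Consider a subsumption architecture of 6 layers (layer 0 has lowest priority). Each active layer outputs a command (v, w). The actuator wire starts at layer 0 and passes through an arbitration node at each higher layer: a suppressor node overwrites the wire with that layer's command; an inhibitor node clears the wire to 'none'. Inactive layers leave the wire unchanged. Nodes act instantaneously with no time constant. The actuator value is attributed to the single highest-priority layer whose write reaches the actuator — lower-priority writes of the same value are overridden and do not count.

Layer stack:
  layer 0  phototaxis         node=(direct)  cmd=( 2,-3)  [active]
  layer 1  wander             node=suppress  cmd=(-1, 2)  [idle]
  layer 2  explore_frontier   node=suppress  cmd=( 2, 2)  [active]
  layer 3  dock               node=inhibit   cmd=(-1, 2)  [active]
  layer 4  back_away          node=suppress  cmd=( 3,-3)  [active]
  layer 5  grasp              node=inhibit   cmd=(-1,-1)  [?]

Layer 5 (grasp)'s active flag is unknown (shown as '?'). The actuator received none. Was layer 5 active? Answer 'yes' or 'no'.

yes

If layer 5 is active=yes:
  actuator would be none
If layer 5 is active=no:
  actuator would be (3, -3)
Observed none, so layer 5 was active.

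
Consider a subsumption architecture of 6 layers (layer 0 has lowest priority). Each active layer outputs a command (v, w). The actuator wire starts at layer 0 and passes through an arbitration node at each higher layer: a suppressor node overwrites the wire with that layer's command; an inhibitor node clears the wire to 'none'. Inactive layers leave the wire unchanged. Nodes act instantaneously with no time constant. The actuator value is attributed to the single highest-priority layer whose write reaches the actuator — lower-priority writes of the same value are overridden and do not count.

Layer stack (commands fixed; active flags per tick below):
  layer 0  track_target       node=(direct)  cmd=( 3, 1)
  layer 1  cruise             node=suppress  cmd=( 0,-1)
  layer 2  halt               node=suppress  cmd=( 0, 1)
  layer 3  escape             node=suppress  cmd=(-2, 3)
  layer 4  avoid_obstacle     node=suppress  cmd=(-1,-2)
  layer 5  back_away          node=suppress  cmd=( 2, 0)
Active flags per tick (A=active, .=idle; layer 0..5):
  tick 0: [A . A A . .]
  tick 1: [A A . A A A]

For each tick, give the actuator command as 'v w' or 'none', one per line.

-2 3
2 0

tick 0:
  L0 track_target: active, feeds wire = (3, 1)
  L1 cruise: idle → wire stays (3, 1)
  L2 halt: active, suppressor → wire = (0, 1)
  L3 escape: active, suppressor → wire = (-2, 3)
  L4 avoid_obstacle: idle → wire stays (-2, 3)
  L5 back_away: idle → wire stays (-2, 3)
  actuator = (-2, 3)
tick 1:
  L0 track_target: active, feeds wire = (3, 1)
  L1 cruise: active, suppressor → wire = (0, -1)
  L2 halt: idle → wire stays (0, -1)
  L3 escape: active, suppressor → wire = (-2, 3)
  L4 avoid_obstacle: active, suppressor → wire = (-1, -2)
  L5 back_away: active, suppressor → wire = (2, 0)
  actuator = (2, 0)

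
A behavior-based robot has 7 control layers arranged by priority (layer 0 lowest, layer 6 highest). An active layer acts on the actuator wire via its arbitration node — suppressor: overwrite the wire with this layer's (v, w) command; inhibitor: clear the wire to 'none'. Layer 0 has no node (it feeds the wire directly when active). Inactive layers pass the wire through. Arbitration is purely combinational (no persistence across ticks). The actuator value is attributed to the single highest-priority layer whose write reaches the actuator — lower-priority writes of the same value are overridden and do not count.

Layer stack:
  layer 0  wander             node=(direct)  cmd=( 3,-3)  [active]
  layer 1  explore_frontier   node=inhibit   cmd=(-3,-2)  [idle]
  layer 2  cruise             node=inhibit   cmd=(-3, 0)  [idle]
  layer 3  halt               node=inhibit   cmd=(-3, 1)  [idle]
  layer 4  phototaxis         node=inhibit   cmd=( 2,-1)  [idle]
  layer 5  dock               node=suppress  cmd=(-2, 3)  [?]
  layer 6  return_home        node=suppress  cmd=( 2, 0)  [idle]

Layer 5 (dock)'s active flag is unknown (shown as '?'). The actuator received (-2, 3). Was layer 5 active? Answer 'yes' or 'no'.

yes

If layer 5 is active=yes:
  actuator would be (-2, 3)
If layer 5 is active=no:
  actuator would be (3, -3)
Observed (-2, 3), so layer 5 was active.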